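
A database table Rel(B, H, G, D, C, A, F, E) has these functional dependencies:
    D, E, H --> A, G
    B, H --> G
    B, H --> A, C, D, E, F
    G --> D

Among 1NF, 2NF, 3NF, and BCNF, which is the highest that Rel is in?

Candidate key: {B, H}. Prime attributes: {B, H}.
D, E, H --> A, G: {D, E, H}⁺ = {A, D, E, G, H}, which is not all of the attributes, so the left side is not a superkey — BCNF is violated.
Because {A, G} are non-prime and the left side of D, E, H --> A, G is not a superkey, the relation is not in 3NF.
Checking every proper subset of each key, none determines a non-prime attribute — 2NF is satisfied.

2NF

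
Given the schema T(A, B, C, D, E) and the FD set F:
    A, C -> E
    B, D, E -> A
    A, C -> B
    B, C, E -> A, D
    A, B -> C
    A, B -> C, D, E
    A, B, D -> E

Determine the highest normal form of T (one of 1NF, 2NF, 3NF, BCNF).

BCNF

Candidate keys: {A, B}, {A, C}, {B, C, E}, {B, D, E}. Prime attributes: {A, B, C, D, E}.
Each dependency's left side is a superkey — BCNF holds.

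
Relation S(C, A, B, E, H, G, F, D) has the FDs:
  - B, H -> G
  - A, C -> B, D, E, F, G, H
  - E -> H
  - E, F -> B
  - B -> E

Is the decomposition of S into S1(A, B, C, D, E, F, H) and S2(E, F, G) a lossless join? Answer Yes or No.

S1 ∩ S2 = {E, F}; its closure under F is {B, E, F, G, H}.
S2 is contained in that closure, so S1 ∩ S2 -> S2 holds and the join is lossless.

Yes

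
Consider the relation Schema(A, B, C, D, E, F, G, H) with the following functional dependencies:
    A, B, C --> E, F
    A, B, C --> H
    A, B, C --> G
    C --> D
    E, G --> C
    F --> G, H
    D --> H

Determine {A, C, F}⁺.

{A, C, D, F, G, H}

Start with {A, C, F}.
C --> D applies; add {D} → now {A, C, D, F}.
F --> G, H applies; add {G, H} → now {A, C, D, F, G, H}.
No further FD applies.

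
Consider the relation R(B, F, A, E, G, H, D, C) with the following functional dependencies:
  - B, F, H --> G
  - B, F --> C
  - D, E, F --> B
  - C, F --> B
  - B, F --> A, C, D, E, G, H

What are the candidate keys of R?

No FD produces {F}, so it must be in every candidate key.
Closure of {B, F} is {A, B, C, D, E, F, G, H}, the whole schema; {B, F} is a candidate key.
Closure of {C, F} is {A, B, C, D, E, F, G, H}, the whole schema; {C, F} is a candidate key.
Closure of {D, E, F} is {A, B, C, D, E, F, G, H}, the whole schema; {D, E, F} is a candidate key.
These are minimal and exhaustive — every other superkey contains one of them.

{B, F}, {C, F}, {D, E, F}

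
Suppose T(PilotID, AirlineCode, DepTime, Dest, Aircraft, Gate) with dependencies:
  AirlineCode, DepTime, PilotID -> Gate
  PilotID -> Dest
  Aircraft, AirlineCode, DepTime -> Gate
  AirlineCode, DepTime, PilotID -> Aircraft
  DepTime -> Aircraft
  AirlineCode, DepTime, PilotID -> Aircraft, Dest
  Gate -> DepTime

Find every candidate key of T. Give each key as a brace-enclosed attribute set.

{AirlineCode, DepTime, PilotID}, {AirlineCode, Gate, PilotID}

No FD produces {AirlineCode, PilotID}, so they must be in every candidate key.
{AirlineCode, DepTime, PilotID}⁺ = {Aircraft, AirlineCode, DepTime, Dest, Gate, PilotID} — all of the relation — so {AirlineCode, DepTime, PilotID} is a candidate key.
{AirlineCode, Gate, PilotID}⁺ = {Aircraft, AirlineCode, DepTime, Dest, Gate, PilotID} — all of the relation — so {AirlineCode, Gate, PilotID} is a candidate key.
These are minimal and exhaustive — every other superkey contains one of them.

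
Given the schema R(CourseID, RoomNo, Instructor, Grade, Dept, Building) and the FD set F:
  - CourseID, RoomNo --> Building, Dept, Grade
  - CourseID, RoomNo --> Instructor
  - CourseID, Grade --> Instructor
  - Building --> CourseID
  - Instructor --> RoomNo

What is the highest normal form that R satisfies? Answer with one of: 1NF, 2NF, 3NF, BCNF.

3NF

Candidate keys: {Building, Grade}, {Building, Instructor}, {Building, RoomNo}, {CourseID, Grade}, {CourseID, Instructor}, {CourseID, RoomNo}. Prime attributes: {Building, CourseID, Grade, Instructor, RoomNo}.
Building --> CourseID breaks BCNF: {Building}⁺ = {Building, CourseID}, so {Building} is not a superkey.
Its right-hand attributes {CourseID} are all prime, as are those of every other non-superkey FD — the relation is in 3NF.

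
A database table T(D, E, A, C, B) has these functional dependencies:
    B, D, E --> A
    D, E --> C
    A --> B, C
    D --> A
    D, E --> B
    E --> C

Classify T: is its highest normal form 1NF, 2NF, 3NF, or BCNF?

1NF

Candidate key: {D, E}. Prime attributes: {D, E}.
A --> B, C breaks BCNF: {A}⁺ = {A, B, C}, so {A} is not a superkey.
A --> B, C determines the non-prime attributes {B, C} from a non-superkey — 3NF is violated.
{D} is a proper subset of the key {D, E}, and {D}⁺ contains the non-prime attributes {A, B, C} — a partial dependency, so 2NF is violated.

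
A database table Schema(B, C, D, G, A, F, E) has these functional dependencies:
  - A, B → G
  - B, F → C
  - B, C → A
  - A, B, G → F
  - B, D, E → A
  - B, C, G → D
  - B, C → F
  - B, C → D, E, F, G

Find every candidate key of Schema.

{A, B}, {B, C}, {B, D, E}, {B, F}

{B} never appears on the right of any FD, so every key must include it.
{A, B} is a candidate key since {A, B}⁺ = {A, B, C, D, E, F, G} covers every attribute.
{B, C} is a candidate key since {B, C}⁺ = {A, B, C, D, E, F, G} covers every attribute.
{B, F} is a candidate key since {B, F}⁺ = {A, B, C, D, E, F, G} covers every attribute.
{B, D, E} is a candidate key since {B, D, E}⁺ = {A, B, C, D, E, F, G} covers every attribute.
These are minimal and exhaustive — every other superkey contains one of them.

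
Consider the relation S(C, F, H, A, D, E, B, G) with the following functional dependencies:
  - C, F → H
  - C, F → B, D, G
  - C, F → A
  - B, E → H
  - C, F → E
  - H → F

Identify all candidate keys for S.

No FD produces {C}, so it must be in every candidate key.
{C, F}⁺ = {A, B, C, D, E, F, G, H}, which is every attribute, so {C, F} is a candidate key.
{C, H}⁺ = {A, B, C, D, E, F, G, H}, which is every attribute, so {C, H} is a candidate key.
{B, C, E}⁺ = {A, B, C, D, E, F, G, H}, which is every attribute, so {B, C, E} is a candidate key.
These are minimal and exhaustive — every other superkey contains one of them.

{B, C, E}, {C, F}, {C, H}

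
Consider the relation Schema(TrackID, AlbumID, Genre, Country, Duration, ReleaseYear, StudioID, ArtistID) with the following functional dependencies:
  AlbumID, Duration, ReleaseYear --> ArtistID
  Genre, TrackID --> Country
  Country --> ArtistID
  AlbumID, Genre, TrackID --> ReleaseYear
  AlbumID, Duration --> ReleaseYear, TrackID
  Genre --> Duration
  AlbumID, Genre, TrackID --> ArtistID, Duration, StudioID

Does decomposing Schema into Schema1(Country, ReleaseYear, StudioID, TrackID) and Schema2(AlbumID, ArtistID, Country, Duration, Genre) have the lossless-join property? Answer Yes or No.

The shared attributes are {Country} and {Country}⁺ = {ArtistID, Country}.
The closure covers neither Schema1 nor Schema2 entirely; the join is not lossless.

No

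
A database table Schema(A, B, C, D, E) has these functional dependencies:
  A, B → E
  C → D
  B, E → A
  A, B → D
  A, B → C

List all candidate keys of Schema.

{A, B}, {B, E}

No FD produces {B}, so it must be in every candidate key.
{A, B} is a candidate key since {A, B}⁺ = {A, B, C, D, E} covers every attribute.
{B, E} is a candidate key since {B, E}⁺ = {A, B, C, D, E} covers every attribute.
These are minimal and exhaustive — every other superkey contains one of them.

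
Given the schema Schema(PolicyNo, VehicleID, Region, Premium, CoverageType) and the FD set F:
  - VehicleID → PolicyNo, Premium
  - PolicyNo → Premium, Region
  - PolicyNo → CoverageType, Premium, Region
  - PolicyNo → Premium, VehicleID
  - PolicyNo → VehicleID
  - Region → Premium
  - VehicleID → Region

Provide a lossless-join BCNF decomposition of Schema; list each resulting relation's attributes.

{CoverageType, PolicyNo, Region, VehicleID}; {Premium, Region}

Candidate keys of the original relation: {PolicyNo}, {VehicleID}.
{CoverageType, PolicyNo, Premium, Region, VehicleID}: {Region} determines {Premium, Region} here but is not a superkey — split on Region → Premium, giving {Premium, Region} and {CoverageType, PolicyNo, Region, VehicleID}.
{Premium, Region}: every determinant is a superkey — BCNF.
{CoverageType, PolicyNo, Region, VehicleID}: every determinant is a superkey — BCNF.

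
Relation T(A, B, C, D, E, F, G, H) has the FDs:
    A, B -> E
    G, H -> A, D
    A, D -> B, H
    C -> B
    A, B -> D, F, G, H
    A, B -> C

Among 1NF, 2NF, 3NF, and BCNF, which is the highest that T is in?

3NF

Candidate keys: {A, B}, {A, C}, {A, D}, {G, H}. Prime attributes: {A, B, C, D, G, H}.
C -> B: {C}⁺ = {B, C}, which is not all of the attributes, so the left side is not a superkey — BCNF is violated.
Its right-hand attributes {B} are all prime, as are those of every other non-superkey FD — the relation is in 3NF.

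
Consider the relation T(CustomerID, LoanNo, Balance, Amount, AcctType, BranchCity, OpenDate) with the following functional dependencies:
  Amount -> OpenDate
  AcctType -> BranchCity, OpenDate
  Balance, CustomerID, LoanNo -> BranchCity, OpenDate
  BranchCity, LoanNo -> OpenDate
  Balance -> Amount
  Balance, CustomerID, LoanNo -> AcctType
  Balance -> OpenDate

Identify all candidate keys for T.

{Balance, CustomerID, LoanNo}

Attributes never on any right-hand side: {Balance, CustomerID, LoanNo} — every candidate key must contain all of them.
{Balance, CustomerID, LoanNo} is a candidate key since {Balance, CustomerID, LoanNo}⁺ = {AcctType, Amount, Balance, BranchCity, CustomerID, LoanNo, OpenDate} covers every attribute.
Every other attribute set either contains this one or has a smaller closure.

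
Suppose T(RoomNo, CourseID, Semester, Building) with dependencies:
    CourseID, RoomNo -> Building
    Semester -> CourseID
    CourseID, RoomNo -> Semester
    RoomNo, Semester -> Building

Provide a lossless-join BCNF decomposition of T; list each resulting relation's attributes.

Candidate keys of the original relation: {CourseID, RoomNo}, {RoomNo, Semester}.
In {Building, CourseID, RoomNo, Semester}, {Semester} is not a superkey ({Semester}⁺ restricted to this set is {CourseID, Semester}), so split on Semester -> CourseID into {CourseID, Semester} and {Building, RoomNo, Semester}.
{CourseID, Semester} is in BCNF.
{Building, RoomNo, Semester} is in BCNF.

{Building, RoomNo, Semester}; {CourseID, Semester}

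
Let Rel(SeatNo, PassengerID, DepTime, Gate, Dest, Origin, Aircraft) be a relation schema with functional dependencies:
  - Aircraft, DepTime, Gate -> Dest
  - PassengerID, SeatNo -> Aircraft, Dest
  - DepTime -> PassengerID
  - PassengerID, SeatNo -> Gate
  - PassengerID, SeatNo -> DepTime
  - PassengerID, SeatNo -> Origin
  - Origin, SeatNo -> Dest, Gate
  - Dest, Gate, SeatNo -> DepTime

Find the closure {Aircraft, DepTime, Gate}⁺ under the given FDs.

Start with {Aircraft, DepTime, Gate}.
Aircraft, DepTime, Gate -> Dest applies; add {Dest} → now {Aircraft, DepTime, Dest, Gate}.
DepTime -> PassengerID applies; add {PassengerID} → now {Aircraft, DepTime, Dest, Gate, PassengerID}.
No further FD applies.

{Aircraft, DepTime, Dest, Gate, PassengerID}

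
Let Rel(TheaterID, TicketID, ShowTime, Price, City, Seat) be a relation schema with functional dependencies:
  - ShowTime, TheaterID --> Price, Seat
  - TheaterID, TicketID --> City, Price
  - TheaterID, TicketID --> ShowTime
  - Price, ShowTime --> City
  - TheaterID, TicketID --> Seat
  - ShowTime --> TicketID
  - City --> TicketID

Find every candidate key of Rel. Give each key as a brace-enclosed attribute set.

No FD produces {TheaterID}, so it must be in every candidate key.
{City, TheaterID}⁺ = {City, Price, Seat, ShowTime, TheaterID, TicketID}, which is every attribute, so {City, TheaterID} is a candidate key.
{ShowTime, TheaterID}⁺ = {City, Price, Seat, ShowTime, TheaterID, TicketID}, which is every attribute, so {ShowTime, TheaterID} is a candidate key.
{TheaterID, TicketID}⁺ = {City, Price, Seat, ShowTime, TheaterID, TicketID}, which is every attribute, so {TheaterID, TicketID} is a candidate key.
Any other superkey properly contains one of these, so there are no further candidate keys.

{City, TheaterID}, {ShowTime, TheaterID}, {TheaterID, TicketID}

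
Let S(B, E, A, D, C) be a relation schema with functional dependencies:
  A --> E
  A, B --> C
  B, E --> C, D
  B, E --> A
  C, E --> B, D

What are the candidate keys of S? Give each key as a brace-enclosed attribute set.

{A, B}, {A, C}, {B, E}, {C, E}

Closure of {A, B} is {A, B, C, D, E}, the whole schema; {A, B} is a candidate key.
Closure of {A, C} is {A, B, C, D, E}, the whole schema; {A, C} is a candidate key.
Closure of {B, E} is {A, B, C, D, E}, the whole schema; {B, E} is a candidate key.
Closure of {C, E} is {A, B, C, D, E}, the whole schema; {C, E} is a candidate key.
Any other superkey properly contains one of these, so there are no further candidate keys.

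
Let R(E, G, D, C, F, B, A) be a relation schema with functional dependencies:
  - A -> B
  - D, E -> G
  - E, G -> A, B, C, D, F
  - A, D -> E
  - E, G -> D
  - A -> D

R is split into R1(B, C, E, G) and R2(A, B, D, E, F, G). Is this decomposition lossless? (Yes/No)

R1 ∩ R2 = {B, E, G}; its closure under F is {A, B, C, D, E, F, G}.
R1 is contained in that closure, so R1 ∩ R2 -> R1 holds and the join is lossless.

Yes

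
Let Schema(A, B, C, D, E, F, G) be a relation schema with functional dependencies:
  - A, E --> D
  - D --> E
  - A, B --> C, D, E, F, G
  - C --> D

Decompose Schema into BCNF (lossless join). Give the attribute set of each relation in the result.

Candidate key of the original relation: {A, B}.
Within {A, B, C, D, E, F, G}: {A, E}⁺ ∩ {A, B, C, D, E, F, G} = {A, D, E}, not the whole set, so A, E --> D violates BCNF; decompose into {A, D, E} and {A, B, C, E, F, G}.
Within {A, D, E}: {D}⁺ ∩ {A, D, E} = {D, E}, not the whole set, so D --> E violates BCNF; decompose into {D, E} and {A, D}.
{D, E}: every determinant is a superkey — BCNF.
{A, D}: every determinant is a superkey — BCNF.
Within {A, B, C, E, F, G}: {C}⁺ ∩ {A, B, C, E, F, G} = {C, E}, not the whole set, so C --> E violates BCNF; decompose into {C, E} and {A, B, C, F, G}.
{C, E}: every determinant is a superkey — BCNF.
{A, B, C, F, G}: every determinant is a superkey — BCNF.

{A, B, C, F, G}; {A, D}; {C, E}; {D, E}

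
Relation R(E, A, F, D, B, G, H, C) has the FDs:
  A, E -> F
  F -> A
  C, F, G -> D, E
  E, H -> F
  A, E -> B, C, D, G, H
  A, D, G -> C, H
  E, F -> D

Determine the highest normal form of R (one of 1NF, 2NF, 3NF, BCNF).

3NF

Candidate keys: {A, E}, {C, F, G}, {D, F, G}, {E, F}, {E, H}. Prime attributes: {A, C, D, E, F, G, H}.
F -> A breaks BCNF: {F}⁺ = {A, F}, so {F} is not a superkey.
Since {A} ⊆ prime attributes and every other non-superkey FD also has a prime right side, the schema is in 3NF.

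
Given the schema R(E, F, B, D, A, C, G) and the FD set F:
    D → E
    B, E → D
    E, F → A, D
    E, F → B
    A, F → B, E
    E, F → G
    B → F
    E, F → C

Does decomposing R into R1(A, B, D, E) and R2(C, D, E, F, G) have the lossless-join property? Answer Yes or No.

The shared attributes are {D, E} and {D, E}⁺ = {D, E}.
R1 ⊄ {D, E} and R2 ⊄ {D, E}, so the split is lossy.

No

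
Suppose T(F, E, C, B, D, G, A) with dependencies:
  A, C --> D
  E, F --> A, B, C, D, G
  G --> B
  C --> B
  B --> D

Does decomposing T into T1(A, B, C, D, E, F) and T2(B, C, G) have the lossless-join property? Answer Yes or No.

Common attributes: {B, C}; their closure is {B, C, D}.
The closure covers neither T1 nor T2 entirely; the join is not lossless.

No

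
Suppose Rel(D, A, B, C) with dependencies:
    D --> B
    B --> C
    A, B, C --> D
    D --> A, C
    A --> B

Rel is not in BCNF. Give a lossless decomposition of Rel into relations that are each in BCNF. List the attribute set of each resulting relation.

Candidate keys of the original relation: {A}, {D}.
Within {A, B, C, D}: {B}⁺ ∩ {A, B, C, D} = {B, C}, not the whole set, so B --> C violates BCNF; decompose into {B, C} and {A, B, D}.
{B, C} has no BCNF violation.
{A, B, D} has no BCNF violation.

{A, B, D}; {B, C}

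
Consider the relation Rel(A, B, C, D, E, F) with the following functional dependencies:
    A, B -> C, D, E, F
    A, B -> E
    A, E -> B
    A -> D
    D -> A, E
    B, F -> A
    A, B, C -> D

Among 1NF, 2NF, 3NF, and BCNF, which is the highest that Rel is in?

BCNF

Candidate keys: {A}, {B, F}, {D}. Prime attributes: {A, B, D, F}.
The left-hand side of every FD is a superkey, so BCNF is satisfied.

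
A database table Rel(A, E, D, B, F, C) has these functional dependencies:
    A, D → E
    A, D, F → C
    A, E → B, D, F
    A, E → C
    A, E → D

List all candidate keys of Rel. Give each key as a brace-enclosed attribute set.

Attributes never on any right-hand side: {A} — every candidate key must contain it.
Closure of {A, D} is {A, B, C, D, E, F}, the whole schema; {A, D} is a candidate key.
Closure of {A, E} is {A, B, C, D, E, F}, the whole schema; {A, E} is a candidate key.
Any other superkey properly contains one of these, so there are no further candidate keys.

{A, D}, {A, E}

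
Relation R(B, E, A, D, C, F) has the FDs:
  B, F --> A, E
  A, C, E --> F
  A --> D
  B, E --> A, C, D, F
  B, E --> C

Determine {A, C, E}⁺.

Start with {A, C, E}.
A, C, E --> F applies; add {F} → now {A, C, E, F}.
A --> D applies; add {D} → now {A, C, D, E, F}.
No further FD applies.

{A, C, D, E, F}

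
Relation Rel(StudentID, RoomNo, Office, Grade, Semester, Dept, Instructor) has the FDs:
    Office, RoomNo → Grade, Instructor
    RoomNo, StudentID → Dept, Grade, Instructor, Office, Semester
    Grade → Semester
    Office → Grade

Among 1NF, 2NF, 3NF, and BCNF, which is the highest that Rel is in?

2NF

Candidate key: {RoomNo, StudentID}. Prime attributes: {RoomNo, StudentID}.
Office, RoomNo → Grade, Instructor: {Office, RoomNo}⁺ = {Grade, Instructor, Office, RoomNo, Semester}, which is not all of the attributes, so the left side is not a superkey — BCNF is violated.
Because {Grade, Instructor} are non-prime and the left side of Office, RoomNo → Grade, Instructor is not a superkey, the relation is not in 3NF.
No non-prime attribute depends on a proper subset of any candidate key, so 2NF holds.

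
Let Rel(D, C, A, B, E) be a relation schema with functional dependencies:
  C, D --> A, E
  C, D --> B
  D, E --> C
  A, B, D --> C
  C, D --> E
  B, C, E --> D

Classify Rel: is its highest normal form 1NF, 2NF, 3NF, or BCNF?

Candidate keys: {A, B, D}, {B, C, E}, {C, D}, {D, E}. Prime attributes: {A, B, C, D, E}.
Each dependency's left side is a superkey — BCNF holds.

BCNF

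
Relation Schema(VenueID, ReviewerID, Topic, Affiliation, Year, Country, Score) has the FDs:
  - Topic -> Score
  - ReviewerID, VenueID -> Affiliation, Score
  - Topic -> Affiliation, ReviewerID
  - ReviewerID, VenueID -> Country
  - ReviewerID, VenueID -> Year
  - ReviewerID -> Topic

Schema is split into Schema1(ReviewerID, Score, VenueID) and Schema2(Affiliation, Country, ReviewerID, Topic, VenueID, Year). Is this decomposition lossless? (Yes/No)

Yes

The shared attributes are {ReviewerID, VenueID} and {ReviewerID, VenueID}⁺ = {Affiliation, Country, ReviewerID, Score, Topic, VenueID, Year}.
This includes all of Schema1, so the common attributes are a superkey of Schema1 — the join is lossless.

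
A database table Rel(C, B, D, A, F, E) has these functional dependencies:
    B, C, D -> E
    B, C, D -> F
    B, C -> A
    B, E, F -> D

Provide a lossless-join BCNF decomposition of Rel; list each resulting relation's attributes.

Candidate keys of the original relation: {B, C, D}, {B, C, E, F}.
Within {A, B, C, D, E, F}: {B, C}⁺ ∩ {A, B, C, D, E, F} = {A, B, C}, not the whole set, so B, C -> A violates BCNF; decompose into {A, B, C} and {B, C, D, E, F}.
{A, B, C} has no BCNF violation.
Within {B, C, D, E, F}: {B, E, F}⁺ ∩ {B, C, D, E, F} = {B, D, E, F}, not the whole set, so B, E, F -> D violates BCNF; decompose into {B, D, E, F} and {B, C, E, F}.
{B, D, E, F} has no BCNF violation.
{B, C, E, F} has no BCNF violation.

{A, B, C}; {B, C, E, F}; {B, D, E, F}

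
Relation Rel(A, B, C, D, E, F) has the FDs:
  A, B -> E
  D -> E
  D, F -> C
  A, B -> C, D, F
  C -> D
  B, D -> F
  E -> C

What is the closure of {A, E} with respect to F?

{A, C, D, E}

Start with {A, E}.
E -> C applies; add {C} → now {A, C, E}.
C -> D applies; add {D} → now {A, C, D, E}.
No further FD applies.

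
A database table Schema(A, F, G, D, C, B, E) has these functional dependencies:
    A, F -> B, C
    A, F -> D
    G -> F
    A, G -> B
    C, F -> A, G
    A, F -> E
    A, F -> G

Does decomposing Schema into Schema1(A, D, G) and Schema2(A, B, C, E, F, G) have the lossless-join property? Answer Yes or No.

Yes

Common attributes: {A, G}; their closure is {A, B, C, D, E, F, G}.
This includes all of Schema1, so the common attributes are a superkey of Schema1 — the join is lossless.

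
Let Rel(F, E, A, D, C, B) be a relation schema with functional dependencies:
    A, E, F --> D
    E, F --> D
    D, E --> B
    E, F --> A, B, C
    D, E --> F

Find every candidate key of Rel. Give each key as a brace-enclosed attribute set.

{E} never appears on the right of any FD, so every key must include it.
{D, E}⁺ = {A, B, C, D, E, F} — all of the relation — so {D, E} is a candidate key.
{E, F}⁺ = {A, B, C, D, E, F} — all of the relation — so {E, F} is a candidate key.
These are minimal and exhaustive — every other superkey contains one of them.

{D, E}, {E, F}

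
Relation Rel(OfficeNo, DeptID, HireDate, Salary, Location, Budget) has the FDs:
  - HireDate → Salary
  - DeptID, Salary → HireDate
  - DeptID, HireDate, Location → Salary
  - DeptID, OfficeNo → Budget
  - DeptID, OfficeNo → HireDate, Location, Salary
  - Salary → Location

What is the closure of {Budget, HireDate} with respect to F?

{Budget, HireDate, Location, Salary}

Start with {Budget, HireDate}.
HireDate → Salary applies; add {Salary} → now {Budget, HireDate, Salary}.
Salary → Location applies; add {Location} → now {Budget, HireDate, Location, Salary}.
No further FD applies.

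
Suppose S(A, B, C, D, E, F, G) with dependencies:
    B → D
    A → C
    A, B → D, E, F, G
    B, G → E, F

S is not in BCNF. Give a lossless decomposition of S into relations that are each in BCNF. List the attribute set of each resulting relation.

Candidate key of the original relation: {A, B}.
{A, B, C, D, E, F, G}: {B} determines {B, D} here but is not a superkey — split on B → D, giving {B, D} and {A, B, C, E, F, G}.
{B, D} is in BCNF.
{A, B, C, E, F, G}: {A} determines {A, C} here but is not a superkey — split on A → C, giving {A, C} and {A, B, E, F, G}.
{A, C} is in BCNF.
{A, B, E, F, G}: {B, G} determines {B, E, F, G} here but is not a superkey — split on B, G → E, F, giving {B, E, F, G} and {A, B, G}.
{B, E, F, G} is in BCNF.
{A, B, G} is in BCNF.

{A, B, G}; {A, C}; {B, D}; {B, E, F, G}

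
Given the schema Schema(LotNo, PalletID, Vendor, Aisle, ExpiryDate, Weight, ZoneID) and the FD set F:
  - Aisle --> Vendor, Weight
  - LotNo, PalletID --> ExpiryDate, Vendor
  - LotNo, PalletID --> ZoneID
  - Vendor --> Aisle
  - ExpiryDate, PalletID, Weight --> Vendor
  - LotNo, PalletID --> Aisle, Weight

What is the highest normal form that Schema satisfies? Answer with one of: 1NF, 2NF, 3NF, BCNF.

Candidate key: {LotNo, PalletID}. Prime attributes: {LotNo, PalletID}.
For Aisle --> Vendor, Weight we have {Aisle}⁺ = {Aisle, Vendor, Weight}; {Aisle} is not a superkey, so BCNF fails.
Aisle --> Vendor, Weight determines the non-prime attributes {Vendor, Weight} from a non-superkey — 3NF is violated.
No proper subset of a key has a non-prime attribute in its closure, so there is no partial dependency; 2NF holds.

2NF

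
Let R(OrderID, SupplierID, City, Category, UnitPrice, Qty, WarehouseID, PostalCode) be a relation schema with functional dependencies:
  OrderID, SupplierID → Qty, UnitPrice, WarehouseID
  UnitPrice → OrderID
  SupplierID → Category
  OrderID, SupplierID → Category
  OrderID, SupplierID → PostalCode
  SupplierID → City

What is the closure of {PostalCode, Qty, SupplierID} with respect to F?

Start with {PostalCode, Qty, SupplierID}.
SupplierID → Category applies; add {Category} → now {Category, PostalCode, Qty, SupplierID}.
SupplierID → City applies; add {City} → now {Category, City, PostalCode, Qty, SupplierID}.
No further FD applies.

{Category, City, PostalCode, Qty, SupplierID}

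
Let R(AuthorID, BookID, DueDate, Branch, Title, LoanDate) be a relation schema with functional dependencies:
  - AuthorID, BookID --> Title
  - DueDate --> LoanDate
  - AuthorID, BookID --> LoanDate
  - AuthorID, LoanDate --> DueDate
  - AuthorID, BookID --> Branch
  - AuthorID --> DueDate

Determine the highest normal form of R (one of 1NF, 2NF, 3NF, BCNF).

1NF

Candidate key: {AuthorID, BookID}. Prime attributes: {AuthorID, BookID}.
DueDate --> LoanDate breaks BCNF: {DueDate}⁺ = {DueDate, LoanDate}, so {DueDate} is not a superkey.
DueDate --> LoanDate has non-prime {LoanDate} on the right and a non-superkey on the left, so 3NF fails.
Since {AuthorID} ⊂ {AuthorID, BookID} and {AuthorID}⁺ ⊇ {DueDate, LoanDate} with {DueDate, LoanDate} non-prime, there is a partial dependency; 2NF fails.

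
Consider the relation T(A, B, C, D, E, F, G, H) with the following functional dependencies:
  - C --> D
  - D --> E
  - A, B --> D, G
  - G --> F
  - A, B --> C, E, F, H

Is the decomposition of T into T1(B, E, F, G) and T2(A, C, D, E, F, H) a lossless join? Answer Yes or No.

No

The shared attributes are {E, F} and {E, F}⁺ = {E, F}.
Neither T1 nor T2 is contained in that closure, so the decomposition is lossy.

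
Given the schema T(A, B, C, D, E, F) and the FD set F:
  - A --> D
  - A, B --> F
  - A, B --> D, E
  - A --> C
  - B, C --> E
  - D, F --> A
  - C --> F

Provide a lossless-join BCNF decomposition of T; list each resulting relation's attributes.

{A, B, E}; {A, C, D}; {C, F}

Candidate keys of the original relation: {A, B}, {B, C, D}, {B, D, F}.
{A, B, C, D, E, F}: {A} determines {A, C, D, F} here but is not a superkey — split on A --> C, D, F, giving {A, C, D, F} and {A, B, E}.
{A, C, D, F}: {C} determines {C, F} here but is not a superkey — split on C --> F, giving {C, F} and {A, C, D}.
{C, F} is in BCNF.
{A, C, D} is in BCNF.
{A, B, E} is in BCNF.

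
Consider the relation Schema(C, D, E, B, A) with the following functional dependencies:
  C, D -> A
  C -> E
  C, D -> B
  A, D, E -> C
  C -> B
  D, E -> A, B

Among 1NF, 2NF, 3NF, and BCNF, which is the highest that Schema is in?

1NF

Candidate keys: {C, D}, {D, E}. Prime attributes: {C, D, E}.
C -> E: {C}⁺ = {B, C, E}, which is not all of the attributes, so the left side is not a superkey — BCNF is violated.
C -> B determines the non-prime attribute {B} from a non-superkey — 3NF is violated.
{C} is a proper subset of the key {C, D}, and {C}⁺ contains the non-prime attribute {B} — a partial dependency, so 2NF is violated.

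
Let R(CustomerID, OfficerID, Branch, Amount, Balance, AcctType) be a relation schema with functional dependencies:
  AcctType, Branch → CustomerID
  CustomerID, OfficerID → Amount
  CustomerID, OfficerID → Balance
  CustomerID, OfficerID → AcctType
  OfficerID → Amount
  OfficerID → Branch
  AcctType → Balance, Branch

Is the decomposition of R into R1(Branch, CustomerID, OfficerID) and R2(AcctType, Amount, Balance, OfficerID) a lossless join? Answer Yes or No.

R1 ∩ R2 = {OfficerID}; its closure under F is {Amount, Branch, OfficerID}.
Neither R1 nor R2 is contained in that closure, so the decomposition is lossy.

No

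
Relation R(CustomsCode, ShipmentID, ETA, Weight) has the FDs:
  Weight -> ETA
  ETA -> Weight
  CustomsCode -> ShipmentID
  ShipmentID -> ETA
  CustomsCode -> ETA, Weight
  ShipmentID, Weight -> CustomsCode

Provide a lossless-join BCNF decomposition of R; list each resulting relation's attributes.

Candidate keys of the original relation: {CustomsCode}, {ShipmentID}.
{CustomsCode, ETA, ShipmentID, Weight}: {Weight} determines {ETA, Weight} here but is not a superkey — split on Weight -> ETA, giving {ETA, Weight} and {CustomsCode, ShipmentID, Weight}.
{ETA, Weight}: every determinant is a superkey — BCNF.
{CustomsCode, ShipmentID, Weight}: every determinant is a superkey — BCNF.

{CustomsCode, ShipmentID, Weight}; {ETA, Weight}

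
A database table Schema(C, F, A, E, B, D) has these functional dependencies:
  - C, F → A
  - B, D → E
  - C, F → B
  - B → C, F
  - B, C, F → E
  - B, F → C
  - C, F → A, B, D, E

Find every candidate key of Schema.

{B}, {C, F}

{B} is a candidate key since {B}⁺ = {A, B, C, D, E, F} covers every attribute.
{C, F} is a candidate key since {C, F}⁺ = {A, B, C, D, E, F} covers every attribute.
No proper subset of any of these is a key, and no other minimal superkey exists.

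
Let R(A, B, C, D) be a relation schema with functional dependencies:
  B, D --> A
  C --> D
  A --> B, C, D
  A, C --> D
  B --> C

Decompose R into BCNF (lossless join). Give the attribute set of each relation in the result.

Candidate keys of the original relation: {A}, {B}.
Within {A, B, C, D}: {C}⁺ ∩ {A, B, C, D} = {C, D}, not the whole set, so C --> D violates BCNF; decompose into {C, D} and {A, B, C}.
{C, D}: every determinant is a superkey — BCNF.
{A, B, C}: every determinant is a superkey — BCNF.

{A, B, C}; {C, D}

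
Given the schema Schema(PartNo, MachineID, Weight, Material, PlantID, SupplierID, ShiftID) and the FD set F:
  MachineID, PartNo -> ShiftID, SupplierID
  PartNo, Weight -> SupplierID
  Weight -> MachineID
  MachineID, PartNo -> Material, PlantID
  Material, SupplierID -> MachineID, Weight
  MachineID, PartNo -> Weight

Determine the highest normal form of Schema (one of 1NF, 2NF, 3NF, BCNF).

Candidate keys: {MachineID, PartNo}, {Material, PartNo, SupplierID}, {PartNo, Weight}. Prime attributes: {MachineID, Material, PartNo, SupplierID, Weight}.
Weight -> MachineID breaks BCNF: {Weight}⁺ = {MachineID, Weight}, so {Weight} is not a superkey.
But every attribute on its right side ({MachineID}) is prime, and the same holds for every other non-superkey FD, so 3NF still holds.

3NF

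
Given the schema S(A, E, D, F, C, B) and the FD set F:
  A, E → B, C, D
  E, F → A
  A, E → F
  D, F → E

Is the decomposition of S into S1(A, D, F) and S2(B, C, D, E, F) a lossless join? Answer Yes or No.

S1 ∩ S2 = {D, F}; its closure under F is {A, B, C, D, E, F}.
Since S1 ⊆ {A, B, C, D, E, F}, the intersection is a superkey of S1; the decomposition is lossless.

Yes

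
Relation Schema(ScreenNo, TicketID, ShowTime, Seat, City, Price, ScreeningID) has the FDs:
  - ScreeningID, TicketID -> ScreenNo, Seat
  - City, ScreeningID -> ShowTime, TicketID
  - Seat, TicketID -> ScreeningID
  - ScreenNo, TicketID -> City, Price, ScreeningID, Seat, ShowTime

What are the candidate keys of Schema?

{City, ScreeningID} is a candidate key since {City, ScreeningID}⁺ = {City, Price, ScreenNo, ScreeningID, Seat, ShowTime, TicketID} covers every attribute.
{ScreenNo, TicketID} is a candidate key since {ScreenNo, TicketID}⁺ = {City, Price, ScreenNo, ScreeningID, Seat, ShowTime, TicketID} covers every attribute.
{ScreeningID, TicketID} is a candidate key since {ScreeningID, TicketID}⁺ = {City, Price, ScreenNo, ScreeningID, Seat, ShowTime, TicketID} covers every attribute.
{Seat, TicketID} is a candidate key since {Seat, TicketID}⁺ = {City, Price, ScreenNo, ScreeningID, Seat, ShowTime, TicketID} covers every attribute.
No proper subset of any of these is a key, and no other minimal superkey exists.

{City, ScreeningID}, {ScreenNo, TicketID}, {ScreeningID, TicketID}, {Seat, TicketID}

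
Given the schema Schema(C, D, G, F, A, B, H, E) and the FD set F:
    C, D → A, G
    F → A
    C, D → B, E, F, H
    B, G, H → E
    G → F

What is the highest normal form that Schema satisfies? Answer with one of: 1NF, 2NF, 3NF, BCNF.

Candidate key: {C, D}. Prime attributes: {C, D}.
For F → A we have {F}⁺ = {A, F}; {F} is not a superkey, so BCNF fails.
F → A has non-prime {A} on the right and a non-superkey on the left, so 3NF fails.
Checking every proper subset of each key, none determines a non-prime attribute — 2NF is satisfied.

2NF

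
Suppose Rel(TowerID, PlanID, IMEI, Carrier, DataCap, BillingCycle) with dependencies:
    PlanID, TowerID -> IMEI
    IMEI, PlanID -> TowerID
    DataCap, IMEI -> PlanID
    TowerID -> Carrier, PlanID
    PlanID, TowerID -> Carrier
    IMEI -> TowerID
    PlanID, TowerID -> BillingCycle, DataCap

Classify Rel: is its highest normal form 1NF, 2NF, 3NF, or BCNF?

BCNF

Candidate keys: {IMEI}, {TowerID}. Prime attributes: {IMEI, TowerID}.
The left-hand side of every FD is a superkey, so BCNF is satisfied.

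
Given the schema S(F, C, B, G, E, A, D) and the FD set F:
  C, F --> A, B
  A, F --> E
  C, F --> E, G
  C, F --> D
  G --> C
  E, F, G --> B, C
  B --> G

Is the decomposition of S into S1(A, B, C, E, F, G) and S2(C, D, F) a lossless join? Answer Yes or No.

The shared attributes are {C, F} and {C, F}⁺ = {A, B, C, D, E, F, G}.
Since S1 ⊆ {A, B, C, D, E, F, G}, the intersection is a superkey of S1; the decomposition is lossless.

Yes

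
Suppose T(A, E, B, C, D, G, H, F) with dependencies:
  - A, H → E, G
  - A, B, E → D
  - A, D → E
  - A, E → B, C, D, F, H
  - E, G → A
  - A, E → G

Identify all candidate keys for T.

Closure of {A, D} is {A, B, C, D, E, F, G, H}, the whole schema; {A, D} is a candidate key.
Closure of {A, E} is {A, B, C, D, E, F, G, H}, the whole schema; {A, E} is a candidate key.
Closure of {A, H} is {A, B, C, D, E, F, G, H}, the whole schema; {A, H} is a candidate key.
Closure of {E, G} is {A, B, C, D, E, F, G, H}, the whole schema; {E, G} is a candidate key.
These are minimal and exhaustive — every other superkey contains one of them.

{A, D}, {A, E}, {A, H}, {E, G}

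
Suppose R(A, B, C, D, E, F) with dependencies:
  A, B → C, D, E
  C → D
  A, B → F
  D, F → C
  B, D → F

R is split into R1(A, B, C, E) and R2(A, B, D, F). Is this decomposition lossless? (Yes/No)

Yes

The shared attributes are {A, B} and {A, B}⁺ = {A, B, C, D, E, F}.
This includes all of R1, so the common attributes are a superkey of R1 — the join is lossless.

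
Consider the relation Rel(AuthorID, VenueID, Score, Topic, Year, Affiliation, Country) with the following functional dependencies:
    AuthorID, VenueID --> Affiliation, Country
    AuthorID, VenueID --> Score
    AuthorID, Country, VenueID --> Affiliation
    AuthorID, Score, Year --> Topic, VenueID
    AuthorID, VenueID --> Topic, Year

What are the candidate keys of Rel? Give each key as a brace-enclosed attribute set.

No FD produces {AuthorID}, so it must be in every candidate key.
{AuthorID, VenueID} is a candidate key since {AuthorID, VenueID}⁺ = {Affiliation, AuthorID, Country, Score, Topic, VenueID, Year} covers every attribute.
{AuthorID, Score, Year} is a candidate key since {AuthorID, Score, Year}⁺ = {Affiliation, AuthorID, Country, Score, Topic, VenueID, Year} covers every attribute.
These are minimal and exhaustive — every other superkey contains one of them.

{AuthorID, Score, Year}, {AuthorID, VenueID}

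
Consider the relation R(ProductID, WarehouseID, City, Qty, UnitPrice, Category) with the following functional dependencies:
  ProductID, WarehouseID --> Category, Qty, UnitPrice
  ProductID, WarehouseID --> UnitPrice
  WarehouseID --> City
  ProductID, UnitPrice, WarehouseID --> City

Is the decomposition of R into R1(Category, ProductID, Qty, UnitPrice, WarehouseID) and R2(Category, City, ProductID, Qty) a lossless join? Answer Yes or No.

R1 ∩ R2 = {Category, ProductID, Qty}; its closure under F is {Category, ProductID, Qty}.
Neither R1 nor R2 is contained in that closure, so the decomposition is lossy.

No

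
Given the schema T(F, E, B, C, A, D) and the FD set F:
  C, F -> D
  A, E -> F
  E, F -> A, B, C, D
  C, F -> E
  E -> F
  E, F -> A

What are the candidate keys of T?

{C, F}, {E}

{E}⁺ = {A, B, C, D, E, F}, which is every attribute, so {E} is a candidate key.
{C, F}⁺ = {A, B, C, D, E, F}, which is every attribute, so {C, F} is a candidate key.
No proper subset of any of these is a key, and no other minimal superkey exists.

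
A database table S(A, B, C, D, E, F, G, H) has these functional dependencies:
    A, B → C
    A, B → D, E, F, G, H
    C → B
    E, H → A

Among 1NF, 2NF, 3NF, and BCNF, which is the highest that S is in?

Candidate keys: {A, B}, {A, C}, {B, E, H}, {C, E, H}. Prime attributes: {A, B, C, E, H}.
For C → B we have {C}⁺ = {B, C}; {C} is not a superkey, so BCNF fails.
But every attribute on its right side ({B}) is prime, and the same holds for every other non-superkey FD, so 3NF still holds.

3NF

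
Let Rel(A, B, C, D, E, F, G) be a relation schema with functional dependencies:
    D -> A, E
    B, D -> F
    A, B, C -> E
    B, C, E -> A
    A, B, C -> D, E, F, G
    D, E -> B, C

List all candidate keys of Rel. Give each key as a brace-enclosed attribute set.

{D}⁺ = {A, B, C, D, E, F, G} — all of the relation — so {D} is a candidate key.
{A, B, C}⁺ = {A, B, C, D, E, F, G} — all of the relation — so {A, B, C} is a candidate key.
{B, C, E}⁺ = {A, B, C, D, E, F, G} — all of the relation — so {B, C, E} is a candidate key.
These are minimal and exhaustive — every other superkey contains one of them.

{A, B, C}, {B, C, E}, {D}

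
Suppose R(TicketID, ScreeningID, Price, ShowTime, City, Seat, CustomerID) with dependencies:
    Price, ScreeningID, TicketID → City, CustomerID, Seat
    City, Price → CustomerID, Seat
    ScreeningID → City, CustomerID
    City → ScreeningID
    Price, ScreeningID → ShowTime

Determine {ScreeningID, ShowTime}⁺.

Start with {ScreeningID, ShowTime}.
ScreeningID → City, CustomerID applies; add {City, CustomerID} → now {City, CustomerID, ScreeningID, ShowTime}.
No further FD applies.

{City, CustomerID, ScreeningID, ShowTime}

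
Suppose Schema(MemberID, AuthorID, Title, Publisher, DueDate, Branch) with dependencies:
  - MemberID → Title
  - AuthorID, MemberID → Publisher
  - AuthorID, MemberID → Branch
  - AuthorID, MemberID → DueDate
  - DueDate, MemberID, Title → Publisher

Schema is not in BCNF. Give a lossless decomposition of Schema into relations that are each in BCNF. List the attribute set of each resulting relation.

{AuthorID, Branch, DueDate, MemberID}; {DueDate, MemberID, Publisher}; {MemberID, Title}

Candidate key of the original relation: {AuthorID, MemberID}.
In {AuthorID, Branch, DueDate, MemberID, Publisher, Title}, {MemberID} is not a superkey ({MemberID}⁺ restricted to this set is {MemberID, Title}), so split on MemberID → Title into {MemberID, Title} and {AuthorID, Branch, DueDate, MemberID, Publisher}.
{MemberID, Title}: every determinant is a superkey — BCNF.
In {AuthorID, Branch, DueDate, MemberID, Publisher}, {DueDate, MemberID} is not a superkey ({DueDate, MemberID}⁺ restricted to this set is {DueDate, MemberID, Publisher}), so split on DueDate, MemberID → Publisher into {DueDate, MemberID, Publisher} and {AuthorID, Branch, DueDate, MemberID}.
{DueDate, MemberID, Publisher}: every determinant is a superkey — BCNF.
{AuthorID, Branch, DueDate, MemberID}: every determinant is a superkey — BCNF.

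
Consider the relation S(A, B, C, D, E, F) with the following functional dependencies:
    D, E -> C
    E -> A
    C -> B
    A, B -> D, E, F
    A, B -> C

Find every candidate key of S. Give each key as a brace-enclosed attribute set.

{A, B}, {A, C}, {B, E}, {C, E}, {D, E}

Closure of {A, B} is {A, B, C, D, E, F}, the whole schema; {A, B} is a candidate key.
Closure of {A, C} is {A, B, C, D, E, F}, the whole schema; {A, C} is a candidate key.
Closure of {B, E} is {A, B, C, D, E, F}, the whole schema; {B, E} is a candidate key.
Closure of {C, E} is {A, B, C, D, E, F}, the whole schema; {C, E} is a candidate key.
Closure of {D, E} is {A, B, C, D, E, F}, the whole schema; {D, E} is a candidate key.
Any other superkey properly contains one of these, so there are no further candidate keys.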